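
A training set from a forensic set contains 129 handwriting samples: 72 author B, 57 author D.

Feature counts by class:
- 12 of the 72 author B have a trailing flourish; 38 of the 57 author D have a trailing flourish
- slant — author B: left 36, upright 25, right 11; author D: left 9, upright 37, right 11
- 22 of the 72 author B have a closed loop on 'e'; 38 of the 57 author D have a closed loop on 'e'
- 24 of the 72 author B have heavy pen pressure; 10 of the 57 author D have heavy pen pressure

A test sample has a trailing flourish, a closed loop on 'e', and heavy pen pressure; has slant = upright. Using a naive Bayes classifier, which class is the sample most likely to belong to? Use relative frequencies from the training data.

author D

author B: (72/129) × (12/72) × (25/72) × (22/72) × (24/72) ≈ 0.00328979
author D: (57/129) × (38/57) × (37/57) × (38/57) × (10/57) ≈ 0.0223643
Highest score → author D.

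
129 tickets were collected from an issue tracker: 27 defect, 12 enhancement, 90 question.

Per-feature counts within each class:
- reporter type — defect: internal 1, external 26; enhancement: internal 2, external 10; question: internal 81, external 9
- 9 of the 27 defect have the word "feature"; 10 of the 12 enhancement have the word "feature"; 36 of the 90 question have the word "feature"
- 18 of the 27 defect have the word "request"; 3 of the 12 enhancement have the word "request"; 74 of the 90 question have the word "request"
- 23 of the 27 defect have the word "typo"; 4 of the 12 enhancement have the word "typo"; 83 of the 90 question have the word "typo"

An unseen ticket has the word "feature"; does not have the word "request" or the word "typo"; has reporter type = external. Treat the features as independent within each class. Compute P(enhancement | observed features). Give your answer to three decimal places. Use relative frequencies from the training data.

0.897

defect: (27/129) × (26/27) × (9/27) × (9/27) × (4/27) ≈ 0.0033177
enhancement: (12/129) × (10/12) × (10/12) × (9/12) × (8/12) ≈ 0.0322997
question: (90/129) × (9/90) × (36/90) × (16/90) × (7/90) ≈ 0.000385874
P(enhancement | x) = 0.0322997 / 0.036003274 ≈ 0.897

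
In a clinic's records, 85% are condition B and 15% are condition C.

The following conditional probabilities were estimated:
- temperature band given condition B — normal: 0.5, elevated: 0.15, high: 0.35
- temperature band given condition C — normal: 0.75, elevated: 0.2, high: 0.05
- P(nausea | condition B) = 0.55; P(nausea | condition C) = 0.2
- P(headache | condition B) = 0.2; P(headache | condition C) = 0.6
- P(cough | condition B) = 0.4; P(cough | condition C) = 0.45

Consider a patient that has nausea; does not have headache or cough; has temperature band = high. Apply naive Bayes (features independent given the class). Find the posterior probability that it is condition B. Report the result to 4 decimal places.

0.9958

condition B: 0.85 × 0.35 × 0.55 × (1−0.2) × (1−0.4) = 0.07854
condition C: 0.15 × 0.05 × 0.2 × (1−0.6) × (1−0.45) = 0.00033
P(condition B | x) = 0.07854 / 0.07887 ≈ 0.9958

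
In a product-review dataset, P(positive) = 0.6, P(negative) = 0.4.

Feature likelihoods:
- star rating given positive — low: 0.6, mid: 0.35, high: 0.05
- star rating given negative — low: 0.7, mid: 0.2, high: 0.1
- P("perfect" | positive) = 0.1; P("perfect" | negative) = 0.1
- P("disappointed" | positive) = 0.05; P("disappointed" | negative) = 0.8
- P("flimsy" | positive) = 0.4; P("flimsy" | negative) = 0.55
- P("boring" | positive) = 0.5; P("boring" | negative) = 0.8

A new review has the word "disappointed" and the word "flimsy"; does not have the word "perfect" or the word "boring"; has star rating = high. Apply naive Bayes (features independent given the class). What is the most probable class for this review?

negative

positive: 0.6 × 0.05 × (1−0.1) × 0.05 × 0.4 × (1−0.5) = 0.00027
negative: 0.4 × 0.1 × (1−0.1) × 0.8 × 0.55 × (1−0.8) = 0.003168
Highest score → negative.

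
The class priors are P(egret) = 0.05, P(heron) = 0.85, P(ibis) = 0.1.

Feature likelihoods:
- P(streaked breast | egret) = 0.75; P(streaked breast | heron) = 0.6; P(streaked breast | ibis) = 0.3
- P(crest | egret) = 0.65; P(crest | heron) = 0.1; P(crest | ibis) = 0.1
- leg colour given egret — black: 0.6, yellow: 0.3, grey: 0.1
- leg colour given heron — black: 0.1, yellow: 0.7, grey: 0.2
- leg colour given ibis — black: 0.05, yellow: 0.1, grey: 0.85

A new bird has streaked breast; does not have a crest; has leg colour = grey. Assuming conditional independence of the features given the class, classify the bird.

heron

egret: 0.05 × 0.75 × (1−0.65) × 0.1 = 0.0013125
heron: 0.85 × 0.6 × (1−0.1) × 0.2 = 0.0918
ibis: 0.1 × 0.3 × (1−0.1) × 0.85 = 0.02295
Highest score → heron.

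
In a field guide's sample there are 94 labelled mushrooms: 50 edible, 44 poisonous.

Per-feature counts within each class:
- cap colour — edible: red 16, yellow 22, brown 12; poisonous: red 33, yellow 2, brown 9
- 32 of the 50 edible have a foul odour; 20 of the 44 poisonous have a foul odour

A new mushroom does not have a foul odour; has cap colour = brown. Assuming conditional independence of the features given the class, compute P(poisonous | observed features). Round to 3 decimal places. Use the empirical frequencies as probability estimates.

edible: (50/94) × (12/50) × (18/50) ≈ 0.0459574
poisonous: (44/94) × (9/44) × (24/44) ≈ 0.0522244
P(poisonous | x) = 0.0522244 / 0.0981818 ≈ 0.532

0.532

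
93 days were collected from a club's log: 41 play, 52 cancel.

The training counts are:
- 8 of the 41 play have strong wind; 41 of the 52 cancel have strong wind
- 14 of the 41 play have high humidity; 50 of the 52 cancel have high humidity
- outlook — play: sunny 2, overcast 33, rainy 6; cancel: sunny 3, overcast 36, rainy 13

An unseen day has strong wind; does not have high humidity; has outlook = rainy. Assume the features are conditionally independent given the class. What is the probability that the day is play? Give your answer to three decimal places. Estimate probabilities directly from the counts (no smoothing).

0.662

play: (41/93) × (8/41) × (27/41) × (6/41) ≈ 0.00829
cancel: (52/93) × (41/52) × (2/52) × (13/52) ≈ 0.00423904
P(play | x) = 0.00829 / 0.01252904 ≈ 0.662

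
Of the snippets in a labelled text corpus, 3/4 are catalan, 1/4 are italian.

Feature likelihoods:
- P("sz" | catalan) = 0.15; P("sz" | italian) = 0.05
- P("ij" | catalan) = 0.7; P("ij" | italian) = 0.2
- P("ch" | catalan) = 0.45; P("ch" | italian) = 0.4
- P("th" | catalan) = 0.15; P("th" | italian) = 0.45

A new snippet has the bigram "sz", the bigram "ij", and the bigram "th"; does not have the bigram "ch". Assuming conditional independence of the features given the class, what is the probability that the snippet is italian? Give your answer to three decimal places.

0.094

catalan: 0.75 × 0.15 × 0.7 × (1−0.45) × 0.15 = 0.006496875
italian: 0.25 × 0.05 × 0.2 × (1−0.4) × 0.45 = 0.000675
P(italian | x) = 0.000675 / 0.007171875 ≈ 0.094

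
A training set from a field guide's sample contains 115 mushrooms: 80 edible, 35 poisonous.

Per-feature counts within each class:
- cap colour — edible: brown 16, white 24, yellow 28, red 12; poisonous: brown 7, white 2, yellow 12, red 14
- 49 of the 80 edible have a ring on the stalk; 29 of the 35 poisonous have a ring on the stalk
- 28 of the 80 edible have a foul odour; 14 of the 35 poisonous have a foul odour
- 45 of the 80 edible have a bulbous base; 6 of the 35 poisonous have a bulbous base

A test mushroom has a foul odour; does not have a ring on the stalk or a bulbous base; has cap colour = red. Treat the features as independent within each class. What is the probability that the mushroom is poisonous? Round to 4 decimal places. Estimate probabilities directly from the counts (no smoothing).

edible: (80/115) × (12/80) × (31/80) × (28/80) × (35/80) ≈ 0.00619158
poisonous: (35/115) × (14/35) × (6/35) × (14/35) × (29/35) ≈ 0.00691677
P(poisonous | x) = 0.00691677 / 0.01310835 ≈ 0.5277

0.5277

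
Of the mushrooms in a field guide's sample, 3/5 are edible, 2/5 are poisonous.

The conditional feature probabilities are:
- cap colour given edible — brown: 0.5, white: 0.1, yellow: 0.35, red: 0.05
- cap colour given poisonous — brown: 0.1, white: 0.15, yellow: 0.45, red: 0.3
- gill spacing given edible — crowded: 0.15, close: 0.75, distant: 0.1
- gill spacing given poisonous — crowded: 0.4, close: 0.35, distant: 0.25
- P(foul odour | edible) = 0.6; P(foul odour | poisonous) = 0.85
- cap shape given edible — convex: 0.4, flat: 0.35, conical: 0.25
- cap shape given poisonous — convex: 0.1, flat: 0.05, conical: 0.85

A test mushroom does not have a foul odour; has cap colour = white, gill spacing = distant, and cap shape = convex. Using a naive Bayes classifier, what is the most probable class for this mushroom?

edible

edible: 0.6 × 0.1 × 0.1 × (1−0.6) × 0.4 = 0.00096
poisonous: 0.4 × 0.15 × 0.25 × (1−0.85) × 0.1 = 0.000225
Highest score → edible.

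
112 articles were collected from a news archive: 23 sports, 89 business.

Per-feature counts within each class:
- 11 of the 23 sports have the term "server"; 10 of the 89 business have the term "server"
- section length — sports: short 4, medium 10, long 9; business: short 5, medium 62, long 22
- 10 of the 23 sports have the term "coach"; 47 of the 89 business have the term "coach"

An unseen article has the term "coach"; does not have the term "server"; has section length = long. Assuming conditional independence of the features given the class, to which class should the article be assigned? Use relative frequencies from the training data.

business

sports: (23/112) × (12/23) × (9/23) × (10/23) ≈ 0.0182285
business: (89/112) × (79/89) × (22/89) × (47/89) ≈ 0.0920767
Highest score → business.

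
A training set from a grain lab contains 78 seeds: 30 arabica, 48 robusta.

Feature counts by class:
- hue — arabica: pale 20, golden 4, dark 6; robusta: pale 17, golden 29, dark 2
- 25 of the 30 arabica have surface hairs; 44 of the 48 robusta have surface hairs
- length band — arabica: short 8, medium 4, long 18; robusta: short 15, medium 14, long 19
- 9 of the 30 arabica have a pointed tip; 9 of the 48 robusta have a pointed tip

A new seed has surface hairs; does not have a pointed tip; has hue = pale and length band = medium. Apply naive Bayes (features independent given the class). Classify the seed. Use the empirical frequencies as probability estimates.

robusta

arabica: (30/78) × (20/30) × (25/30) × (4/30) × (21/30) ≈ 0.019943
robusta: (48/78) × (17/48) × (44/48) × (14/48) × (39/48) ≈ 0.0473452
Highest score → robusta.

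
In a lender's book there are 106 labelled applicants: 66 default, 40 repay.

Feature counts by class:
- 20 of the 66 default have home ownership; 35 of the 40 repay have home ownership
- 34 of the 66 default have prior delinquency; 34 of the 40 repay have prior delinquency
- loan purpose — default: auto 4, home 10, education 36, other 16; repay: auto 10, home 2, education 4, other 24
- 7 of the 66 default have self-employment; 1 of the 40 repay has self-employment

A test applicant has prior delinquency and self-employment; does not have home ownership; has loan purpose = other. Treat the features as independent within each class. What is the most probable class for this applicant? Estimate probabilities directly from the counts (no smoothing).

default: (66/106) × (46/66) × (34/66) × (16/66) × (7/66) ≈ 0.005748
repay: (40/106) × (5/40) × (34/40) × (24/40) × (1/40) ≈ 0.000601415
Highest score → default.

default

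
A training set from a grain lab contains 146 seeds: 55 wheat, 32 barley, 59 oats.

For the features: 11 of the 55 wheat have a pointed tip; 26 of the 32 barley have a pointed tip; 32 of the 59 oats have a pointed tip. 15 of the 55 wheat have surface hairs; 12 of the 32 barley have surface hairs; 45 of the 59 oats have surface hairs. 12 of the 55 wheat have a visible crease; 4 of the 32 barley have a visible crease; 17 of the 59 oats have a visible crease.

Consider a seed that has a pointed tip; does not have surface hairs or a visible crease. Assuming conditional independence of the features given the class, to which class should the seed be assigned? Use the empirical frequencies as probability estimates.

barley

wheat: (55/146) × (11/55) × (40/55) × (43/55) ≈ 0.0428394
barley: (32/146) × (26/32) × (20/32) × (28/32) ≈ 0.0973887
oats: (59/146) × (32/59) × (14/59) × (42/59) ≈ 0.0370229
Highest score → barley.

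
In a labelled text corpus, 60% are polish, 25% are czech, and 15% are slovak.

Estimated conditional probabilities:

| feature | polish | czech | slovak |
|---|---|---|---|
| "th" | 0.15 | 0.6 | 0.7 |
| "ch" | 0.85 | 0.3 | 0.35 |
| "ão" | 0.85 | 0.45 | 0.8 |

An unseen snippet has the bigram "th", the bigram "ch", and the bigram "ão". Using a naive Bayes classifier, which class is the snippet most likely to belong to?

polish

polish: 0.6 × 0.15 × 0.85 × 0.85 = 0.065025
czech: 0.25 × 0.6 × 0.3 × 0.45 = 0.02025
slovak: 0.15 × 0.7 × 0.35 × 0.8 = 0.0294
Highest score → polish.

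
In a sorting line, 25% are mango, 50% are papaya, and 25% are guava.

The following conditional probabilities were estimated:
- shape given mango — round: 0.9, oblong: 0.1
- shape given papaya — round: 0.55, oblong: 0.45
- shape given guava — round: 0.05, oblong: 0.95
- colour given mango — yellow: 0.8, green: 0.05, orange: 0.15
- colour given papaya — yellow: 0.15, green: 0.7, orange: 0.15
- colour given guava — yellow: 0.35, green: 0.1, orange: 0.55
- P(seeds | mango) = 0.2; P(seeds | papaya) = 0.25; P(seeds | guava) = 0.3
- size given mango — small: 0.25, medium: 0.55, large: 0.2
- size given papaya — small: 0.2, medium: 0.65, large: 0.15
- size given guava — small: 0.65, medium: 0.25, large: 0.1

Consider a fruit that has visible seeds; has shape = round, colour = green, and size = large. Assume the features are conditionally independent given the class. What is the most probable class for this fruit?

mango: 0.25 × 0.9 × 0.05 × 0.2 × 0.2 = 0.00045
papaya: 0.5 × 0.55 × 0.7 × 0.25 × 0.15 = 0.00721875
guava: 0.25 × 0.05 × 0.1 × 0.3 × 0.1 = 0.0000375
Highest score → papaya.

papaya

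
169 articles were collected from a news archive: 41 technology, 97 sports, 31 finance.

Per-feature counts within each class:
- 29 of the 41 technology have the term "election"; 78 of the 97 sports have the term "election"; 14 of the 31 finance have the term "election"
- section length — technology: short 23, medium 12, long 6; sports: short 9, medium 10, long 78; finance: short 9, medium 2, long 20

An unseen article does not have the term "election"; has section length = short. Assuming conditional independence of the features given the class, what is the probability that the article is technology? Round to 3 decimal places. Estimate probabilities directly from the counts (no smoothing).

0.501

technology: (41/169) × (12/41) × (23/41) ≈ 0.0398326
sports: (97/169) × (19/97) × (9/97) ≈ 0.0104313
finance: (31/169) × (17/31) × (9/31) ≈ 0.029204
P(technology | x) = 0.0398326 / 0.0794679 ≈ 0.501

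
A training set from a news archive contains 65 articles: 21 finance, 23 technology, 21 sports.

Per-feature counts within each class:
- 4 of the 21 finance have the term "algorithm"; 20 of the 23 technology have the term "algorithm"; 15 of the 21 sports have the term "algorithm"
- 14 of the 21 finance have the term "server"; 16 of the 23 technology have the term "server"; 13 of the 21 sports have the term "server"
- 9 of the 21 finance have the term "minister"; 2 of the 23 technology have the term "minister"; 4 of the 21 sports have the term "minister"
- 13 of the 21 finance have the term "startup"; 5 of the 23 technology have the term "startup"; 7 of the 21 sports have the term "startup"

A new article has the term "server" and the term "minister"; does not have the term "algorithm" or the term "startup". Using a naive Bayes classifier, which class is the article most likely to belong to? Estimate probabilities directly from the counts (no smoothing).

finance

finance: (21/65) × (17/21) × (14/21) × (9/21) × (8/21) ≈ 0.0284668
technology: (23/65) × (3/23) × (16/23) × (2/23) × (18/23) ≈ 0.00218498
sports: (21/65) × (6/21) × (13/21) × (4/21) × (14/21) ≈ 0.00725624
Highest score → finance.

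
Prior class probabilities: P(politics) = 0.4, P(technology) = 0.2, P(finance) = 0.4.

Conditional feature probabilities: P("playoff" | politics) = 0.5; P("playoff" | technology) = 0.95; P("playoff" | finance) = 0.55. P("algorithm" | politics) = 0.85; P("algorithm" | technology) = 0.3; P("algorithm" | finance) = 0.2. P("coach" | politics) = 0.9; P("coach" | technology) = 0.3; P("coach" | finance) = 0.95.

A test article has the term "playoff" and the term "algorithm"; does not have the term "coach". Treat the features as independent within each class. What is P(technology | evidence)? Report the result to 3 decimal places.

politics: 0.4 × 0.5 × 0.85 × (1−0.9) = 0.017
technology: 0.2 × 0.95 × 0.3 × (1−0.3) = 0.0399
finance: 0.4 × 0.55 × 0.2 × (1−0.95) = 0.0022
P(technology | x) = 0.0399 / 0.0591 ≈ 0.675

0.675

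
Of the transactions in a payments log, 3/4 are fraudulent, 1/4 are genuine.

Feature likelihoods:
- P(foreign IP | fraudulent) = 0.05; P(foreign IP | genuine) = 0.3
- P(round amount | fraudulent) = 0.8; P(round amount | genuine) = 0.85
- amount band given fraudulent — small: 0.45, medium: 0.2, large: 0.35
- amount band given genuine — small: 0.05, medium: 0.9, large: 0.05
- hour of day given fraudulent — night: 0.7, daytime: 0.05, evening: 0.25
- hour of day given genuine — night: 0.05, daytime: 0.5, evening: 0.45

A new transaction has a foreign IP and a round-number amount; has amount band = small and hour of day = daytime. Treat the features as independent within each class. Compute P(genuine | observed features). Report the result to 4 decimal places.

0.7025

fraudulent: 0.75 × 0.05 × 0.8 × 0.45 × 0.05 = 0.000675
genuine: 0.25 × 0.3 × 0.85 × 0.05 × 0.5 = 0.00159375
P(genuine | x) = 0.00159375 / 0.00226875 ≈ 0.7025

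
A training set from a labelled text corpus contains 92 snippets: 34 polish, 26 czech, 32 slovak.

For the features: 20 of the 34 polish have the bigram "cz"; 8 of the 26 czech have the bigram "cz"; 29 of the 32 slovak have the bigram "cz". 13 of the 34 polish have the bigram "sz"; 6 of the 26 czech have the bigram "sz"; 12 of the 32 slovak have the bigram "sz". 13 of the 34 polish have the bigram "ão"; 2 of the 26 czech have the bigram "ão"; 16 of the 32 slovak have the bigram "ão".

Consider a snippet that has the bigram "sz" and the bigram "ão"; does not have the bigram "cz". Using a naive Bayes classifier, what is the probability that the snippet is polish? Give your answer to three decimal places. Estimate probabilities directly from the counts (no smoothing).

0.699

polish: (34/92) × (14/34) × (13/34) × (13/34) ≈ 0.0222469
czech: (26/92) × (18/26) × (6/26) × (2/26) ≈ 0.00347312
slovak: (32/92) × (3/32) × (12/32) × (16/32) ≈ 0.00611413
P(polish | x) = 0.0222469 / 0.03183415 ≈ 0.699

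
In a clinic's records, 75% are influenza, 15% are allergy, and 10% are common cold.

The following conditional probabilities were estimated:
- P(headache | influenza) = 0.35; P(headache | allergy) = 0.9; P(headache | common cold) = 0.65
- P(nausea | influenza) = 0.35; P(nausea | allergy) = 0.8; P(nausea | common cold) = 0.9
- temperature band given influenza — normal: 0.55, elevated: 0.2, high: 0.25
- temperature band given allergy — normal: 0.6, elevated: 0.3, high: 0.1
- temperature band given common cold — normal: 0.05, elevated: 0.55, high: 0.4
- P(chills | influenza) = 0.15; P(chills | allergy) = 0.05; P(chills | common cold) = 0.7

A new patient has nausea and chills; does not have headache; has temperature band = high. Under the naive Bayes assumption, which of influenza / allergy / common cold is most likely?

influenza: 0.75 × (1−0.35) × 0.35 × 0.25 × 0.15 = 0.0063984375
allergy: 0.15 × (1−0.9) × 0.8 × 0.1 × 0.05 = 0.00006
common cold: 0.1 × (1−0.65) × 0.9 × 0.4 × 0.7 = 0.00882
Highest score → common cold.

common cold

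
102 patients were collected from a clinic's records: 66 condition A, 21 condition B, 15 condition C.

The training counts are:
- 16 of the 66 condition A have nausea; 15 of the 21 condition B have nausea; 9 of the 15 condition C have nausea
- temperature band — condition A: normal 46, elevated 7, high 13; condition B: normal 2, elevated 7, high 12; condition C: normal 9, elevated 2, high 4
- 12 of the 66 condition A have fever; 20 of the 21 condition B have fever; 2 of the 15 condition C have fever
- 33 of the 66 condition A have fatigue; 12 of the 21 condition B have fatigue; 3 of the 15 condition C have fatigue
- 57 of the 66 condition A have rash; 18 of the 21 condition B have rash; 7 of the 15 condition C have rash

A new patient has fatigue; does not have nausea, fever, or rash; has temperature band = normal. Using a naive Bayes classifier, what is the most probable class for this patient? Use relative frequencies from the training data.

condition A

condition A: (66/102) × (50/66) × (46/66) × (54/66) × (33/66) × (9/66) ≈ 0.0190591
condition B: (21/102) × (6/21) × (2/21) × (1/21) × (12/21) × (3/21) ≈ 0.0000217774
condition C: (15/102) × (6/15) × (9/15) × (13/15) × (3/15) × (8/15) ≈ 0.00326275
Highest score → condition A.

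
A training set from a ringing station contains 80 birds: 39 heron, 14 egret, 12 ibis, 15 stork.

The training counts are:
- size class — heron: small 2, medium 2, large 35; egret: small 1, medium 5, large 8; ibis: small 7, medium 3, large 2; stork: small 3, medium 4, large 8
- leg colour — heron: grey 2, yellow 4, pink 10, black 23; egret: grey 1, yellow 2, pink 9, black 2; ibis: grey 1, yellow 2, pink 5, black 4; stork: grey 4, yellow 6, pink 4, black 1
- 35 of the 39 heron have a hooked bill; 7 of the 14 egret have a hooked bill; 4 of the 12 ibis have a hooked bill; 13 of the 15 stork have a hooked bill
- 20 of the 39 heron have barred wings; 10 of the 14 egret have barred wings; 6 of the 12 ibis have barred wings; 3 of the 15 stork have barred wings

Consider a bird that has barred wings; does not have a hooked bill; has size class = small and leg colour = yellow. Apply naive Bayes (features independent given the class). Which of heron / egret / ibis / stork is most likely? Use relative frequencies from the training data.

heron: (39/80) × (2/39) × (4/39) × (4/39) × (20/39) ≈ 0.000134864
egret: (14/80) × (1/14) × (2/14) × (7/14) × (10/14) ≈ 0.000637755
ibis: (12/80) × (7/12) × (2/12) × (8/12) × (6/12) ≈ 0.00486111
stork: (15/80) × (3/15) × (6/15) × (2/15) × (3/15) = 0.0004
Highest score → ibis.

ibis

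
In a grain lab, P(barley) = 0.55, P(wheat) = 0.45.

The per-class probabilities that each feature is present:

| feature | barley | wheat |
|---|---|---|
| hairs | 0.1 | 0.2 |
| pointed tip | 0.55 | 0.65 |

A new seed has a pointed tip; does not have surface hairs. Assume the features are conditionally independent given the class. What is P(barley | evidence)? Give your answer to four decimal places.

barley: 0.55 × (1−0.1) × 0.55 = 0.27225
wheat: 0.45 × (1−0.2) × 0.65 = 0.234
P(barley | x) = 0.27225 / 0.50625 ≈ 0.5378

0.5378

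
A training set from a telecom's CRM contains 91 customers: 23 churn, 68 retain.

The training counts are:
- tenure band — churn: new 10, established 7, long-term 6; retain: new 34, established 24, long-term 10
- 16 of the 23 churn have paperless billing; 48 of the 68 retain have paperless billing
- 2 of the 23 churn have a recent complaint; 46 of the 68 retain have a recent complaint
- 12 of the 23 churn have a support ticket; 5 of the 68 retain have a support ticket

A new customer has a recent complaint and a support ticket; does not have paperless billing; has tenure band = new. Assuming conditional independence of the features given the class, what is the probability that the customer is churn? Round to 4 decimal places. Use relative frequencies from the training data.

churn: (23/91) × (10/23) × (7/23) × (2/23) × (12/23) ≈ 0.00151735
retain: (68/91) × (34/68) × (20/68) × (46/68) × (5/68) ≈ 0.00546599
P(churn | x) = 0.00151735 / 0.00698334 ≈ 0.2173

0.2173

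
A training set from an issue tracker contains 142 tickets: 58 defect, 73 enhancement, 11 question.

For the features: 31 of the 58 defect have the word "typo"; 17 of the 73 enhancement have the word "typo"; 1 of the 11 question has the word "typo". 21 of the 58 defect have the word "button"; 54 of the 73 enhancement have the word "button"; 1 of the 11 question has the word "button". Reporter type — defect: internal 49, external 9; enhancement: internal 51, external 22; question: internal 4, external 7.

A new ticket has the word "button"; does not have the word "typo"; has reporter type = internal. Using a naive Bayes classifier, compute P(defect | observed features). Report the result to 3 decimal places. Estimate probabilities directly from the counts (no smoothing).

defect: (58/142) × (27/58) × (21/58) × (49/58) ≈ 0.0581614
enhancement: (73/142) × (56/73) × (54/73) × (51/73) ≈ 0.203806
question: (11/142) × (10/11) × (1/11) × (4/11) ≈ 0.00232802
P(defect | x) = 0.0581614 / 0.26429542 ≈ 0.220

0.220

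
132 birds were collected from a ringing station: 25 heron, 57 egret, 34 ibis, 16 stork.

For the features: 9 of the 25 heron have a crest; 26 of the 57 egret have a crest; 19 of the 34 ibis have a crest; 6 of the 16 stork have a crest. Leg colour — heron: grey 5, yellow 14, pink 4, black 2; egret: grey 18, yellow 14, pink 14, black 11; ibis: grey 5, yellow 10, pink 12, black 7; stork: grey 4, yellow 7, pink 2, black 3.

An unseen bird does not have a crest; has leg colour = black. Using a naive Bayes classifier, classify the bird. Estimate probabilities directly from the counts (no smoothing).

heron: (25/132) × (16/25) × (2/25) ≈ 0.00969697
egret: (57/132) × (31/57) × (11/57) ≈ 0.0453216
ibis: (34/132) × (15/34) × (7/34) ≈ 0.0233957
stork: (16/132) × (10/16) × (3/16) ≈ 0.0142045
Highest score → egret.

egret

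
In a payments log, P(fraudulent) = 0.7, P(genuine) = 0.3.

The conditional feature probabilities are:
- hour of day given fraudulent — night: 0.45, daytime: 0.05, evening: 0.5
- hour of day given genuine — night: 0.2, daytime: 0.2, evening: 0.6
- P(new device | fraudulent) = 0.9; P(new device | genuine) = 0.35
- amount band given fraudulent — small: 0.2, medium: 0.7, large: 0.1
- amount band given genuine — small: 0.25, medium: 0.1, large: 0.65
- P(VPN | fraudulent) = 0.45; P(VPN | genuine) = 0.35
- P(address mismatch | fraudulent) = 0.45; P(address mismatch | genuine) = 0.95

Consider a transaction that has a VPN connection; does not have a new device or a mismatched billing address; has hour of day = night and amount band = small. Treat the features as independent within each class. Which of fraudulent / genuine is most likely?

fraudulent: 0.7 × 0.45 × (1−0.9) × 0.2 × 0.45 × (1−0.45) = 0.00155925
genuine: 0.3 × 0.2 × (1−0.35) × 0.25 × 0.35 × (1−0.95) = 0.000170625
Highest score → fraudulent.

fraudulent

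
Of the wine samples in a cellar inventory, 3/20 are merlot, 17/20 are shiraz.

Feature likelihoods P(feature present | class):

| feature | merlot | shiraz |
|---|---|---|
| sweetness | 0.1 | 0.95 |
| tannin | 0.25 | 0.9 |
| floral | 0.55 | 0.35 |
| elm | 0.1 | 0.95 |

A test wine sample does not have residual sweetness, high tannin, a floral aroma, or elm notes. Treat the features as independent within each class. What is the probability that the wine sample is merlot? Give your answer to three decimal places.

merlot: 0.15 × (1−0.1) × (1−0.25) × (1−0.55) × (1−0.1) = 0.04100625
shiraz: 0.85 × (1−0.95) × (1−0.9) × (1−0.35) × (1−0.95) = 0.000138125
P(merlot | x) = 0.04100625 / 0.041144375 ≈ 0.997

0.997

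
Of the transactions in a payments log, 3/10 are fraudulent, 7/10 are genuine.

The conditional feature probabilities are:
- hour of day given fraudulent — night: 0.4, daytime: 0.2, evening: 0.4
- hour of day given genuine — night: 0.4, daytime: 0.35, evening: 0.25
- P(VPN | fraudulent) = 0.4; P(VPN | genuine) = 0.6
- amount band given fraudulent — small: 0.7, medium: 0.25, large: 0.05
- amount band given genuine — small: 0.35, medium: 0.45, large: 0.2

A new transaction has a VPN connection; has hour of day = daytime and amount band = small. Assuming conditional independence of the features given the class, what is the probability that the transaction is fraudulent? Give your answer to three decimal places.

0.246

fraudulent: 0.3 × 0.2 × 0.4 × 0.7 = 0.0168
genuine: 0.7 × 0.35 × 0.6 × 0.35 = 0.05145
P(fraudulent | x) = 0.0168 / 0.06825 ≈ 0.246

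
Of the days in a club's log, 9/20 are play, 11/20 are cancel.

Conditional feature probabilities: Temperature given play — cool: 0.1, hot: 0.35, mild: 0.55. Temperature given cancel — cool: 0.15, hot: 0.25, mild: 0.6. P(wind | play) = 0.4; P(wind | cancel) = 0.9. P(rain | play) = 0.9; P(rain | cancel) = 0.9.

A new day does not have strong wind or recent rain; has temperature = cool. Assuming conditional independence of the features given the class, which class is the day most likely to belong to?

play: 0.45 × 0.1 × (1−0.4) × (1−0.9) = 0.0027
cancel: 0.55 × 0.15 × (1−0.9) × (1−0.9) = 0.000825
Highest score → play.

play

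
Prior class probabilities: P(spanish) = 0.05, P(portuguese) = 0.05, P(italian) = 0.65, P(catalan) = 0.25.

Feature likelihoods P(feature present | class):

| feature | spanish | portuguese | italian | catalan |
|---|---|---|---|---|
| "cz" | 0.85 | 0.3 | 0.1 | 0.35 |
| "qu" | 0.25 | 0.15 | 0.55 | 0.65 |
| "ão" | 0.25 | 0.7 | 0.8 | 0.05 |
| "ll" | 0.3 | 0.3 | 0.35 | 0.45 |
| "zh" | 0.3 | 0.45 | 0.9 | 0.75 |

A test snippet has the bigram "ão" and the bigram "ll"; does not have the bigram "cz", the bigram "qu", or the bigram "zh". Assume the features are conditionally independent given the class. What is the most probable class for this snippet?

spanish: 0.05 × (1−0.85) × (1−0.25) × 0.25 × 0.3 × (1−0.3) = 0.0002953125
portuguese: 0.05 × (1−0.3) × (1−0.15) × 0.7 × 0.3 × (1−0.45) = 0.003436125
italian: 0.65 × (1−0.1) × (1−0.55) × 0.8 × 0.35 × (1−0.9) = 0.007371
catalan: 0.25 × (1−0.35) × (1−0.65) × 0.05 × 0.45 × (1−0.75) = 0.000319921875
Highest score → italian.

italian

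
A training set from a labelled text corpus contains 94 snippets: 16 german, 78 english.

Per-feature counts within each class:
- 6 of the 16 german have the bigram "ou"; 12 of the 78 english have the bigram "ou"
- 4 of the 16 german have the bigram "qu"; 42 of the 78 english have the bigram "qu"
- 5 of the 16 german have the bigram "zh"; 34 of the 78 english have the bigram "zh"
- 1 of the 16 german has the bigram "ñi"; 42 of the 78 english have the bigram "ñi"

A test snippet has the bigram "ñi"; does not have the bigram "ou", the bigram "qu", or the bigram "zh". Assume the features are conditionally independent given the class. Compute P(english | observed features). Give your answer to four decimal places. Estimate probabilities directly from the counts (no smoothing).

0.9663

german: (16/94) × (10/16) × (12/16) × (11/16) × (1/16) ≈ 0.00342836
english: (78/94) × (66/78) × (36/78) × (44/78) × (42/78) ≈ 0.0984321
P(english | x) = 0.0984321 / 0.10186046 ≈ 0.9663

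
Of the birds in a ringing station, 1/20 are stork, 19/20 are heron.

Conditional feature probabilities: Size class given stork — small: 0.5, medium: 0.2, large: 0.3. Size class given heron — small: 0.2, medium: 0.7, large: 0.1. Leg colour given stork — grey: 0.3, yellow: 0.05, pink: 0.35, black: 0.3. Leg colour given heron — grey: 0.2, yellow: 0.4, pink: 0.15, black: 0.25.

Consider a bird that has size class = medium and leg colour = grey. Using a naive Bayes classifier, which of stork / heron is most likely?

heron

stork: 0.05 × 0.2 × 0.3 = 0.003
heron: 0.95 × 0.7 × 0.2 = 0.133
Highest score → heron.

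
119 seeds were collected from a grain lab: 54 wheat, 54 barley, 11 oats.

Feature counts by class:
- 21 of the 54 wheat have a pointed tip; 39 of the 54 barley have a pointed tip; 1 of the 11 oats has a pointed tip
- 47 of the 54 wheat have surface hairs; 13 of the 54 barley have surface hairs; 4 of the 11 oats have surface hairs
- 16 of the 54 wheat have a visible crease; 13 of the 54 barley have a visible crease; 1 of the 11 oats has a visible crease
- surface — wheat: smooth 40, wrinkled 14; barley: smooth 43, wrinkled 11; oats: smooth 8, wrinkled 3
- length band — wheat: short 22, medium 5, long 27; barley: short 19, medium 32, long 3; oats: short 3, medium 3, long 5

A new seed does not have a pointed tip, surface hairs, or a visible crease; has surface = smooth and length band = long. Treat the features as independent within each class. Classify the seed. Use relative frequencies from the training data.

wheat: (54/119) × (33/54) × (7/54) × (38/54) × (40/54) × (27/54) ≈ 0.00936909
barley: (54/119) × (15/54) × (41/54) × (41/54) × (43/54) × (3/54) ≈ 0.0032146
oats: (11/119) × (10/11) × (7/11) × (10/11) × (8/11) × (5/11) ≈ 0.0160709
Highest score → oats.

oats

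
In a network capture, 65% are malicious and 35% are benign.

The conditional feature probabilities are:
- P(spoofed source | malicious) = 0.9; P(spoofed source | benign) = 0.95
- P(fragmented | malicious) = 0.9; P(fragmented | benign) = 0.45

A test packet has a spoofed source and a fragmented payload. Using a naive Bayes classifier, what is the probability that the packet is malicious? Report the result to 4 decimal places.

malicious: 0.65 × 0.9 × 0.9 = 0.5265
benign: 0.35 × 0.95 × 0.45 = 0.149625
P(malicious | x) = 0.5265 / 0.676125 ≈ 0.7787

0.7787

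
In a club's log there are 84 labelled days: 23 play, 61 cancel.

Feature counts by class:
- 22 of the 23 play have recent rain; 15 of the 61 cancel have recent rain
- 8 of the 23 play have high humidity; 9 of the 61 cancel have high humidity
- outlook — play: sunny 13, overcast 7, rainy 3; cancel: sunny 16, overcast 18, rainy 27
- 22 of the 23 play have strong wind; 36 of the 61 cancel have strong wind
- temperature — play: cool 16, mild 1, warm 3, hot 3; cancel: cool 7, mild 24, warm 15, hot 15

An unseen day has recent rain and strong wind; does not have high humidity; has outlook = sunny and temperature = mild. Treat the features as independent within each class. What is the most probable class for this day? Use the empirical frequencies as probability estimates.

play: (23/84) × (22/23) × (15/23) × (13/23) × (22/23) × (1/23) ≈ 0.00401504
cancel: (61/84) × (15/61) × (52/61) × (16/61) × (36/61) × (24/61) ≈ 0.00927107
Highest score → cancel.

cancel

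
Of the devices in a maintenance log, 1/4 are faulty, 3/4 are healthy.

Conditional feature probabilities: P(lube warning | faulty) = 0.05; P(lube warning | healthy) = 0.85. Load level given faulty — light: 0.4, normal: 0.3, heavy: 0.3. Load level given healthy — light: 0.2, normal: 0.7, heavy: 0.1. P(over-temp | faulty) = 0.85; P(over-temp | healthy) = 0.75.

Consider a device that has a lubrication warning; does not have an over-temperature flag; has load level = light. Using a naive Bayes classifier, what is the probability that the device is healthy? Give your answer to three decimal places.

0.977

faulty: 0.25 × 0.05 × 0.4 × (1−0.85) = 0.00075
healthy: 0.75 × 0.85 × 0.2 × (1−0.75) = 0.031875
P(healthy | x) = 0.031875 / 0.032625 ≈ 0.977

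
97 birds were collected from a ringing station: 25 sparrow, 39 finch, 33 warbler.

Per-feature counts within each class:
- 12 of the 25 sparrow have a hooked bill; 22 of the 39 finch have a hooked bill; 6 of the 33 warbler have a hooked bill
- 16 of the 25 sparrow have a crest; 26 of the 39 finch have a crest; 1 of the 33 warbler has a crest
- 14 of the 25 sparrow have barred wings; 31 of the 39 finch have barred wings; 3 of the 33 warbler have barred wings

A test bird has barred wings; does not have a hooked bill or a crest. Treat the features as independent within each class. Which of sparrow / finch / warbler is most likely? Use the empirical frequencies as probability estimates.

finch

sparrow: (25/97) × (13/25) × (9/25) × (14/25) ≈ 0.0270186
finch: (39/97) × (17/39) × (13/39) × (31/39) ≈ 0.0464358
warbler: (33/97) × (27/33) × (32/33) × (3/33) ≈ 0.0245378
Highest score → finch.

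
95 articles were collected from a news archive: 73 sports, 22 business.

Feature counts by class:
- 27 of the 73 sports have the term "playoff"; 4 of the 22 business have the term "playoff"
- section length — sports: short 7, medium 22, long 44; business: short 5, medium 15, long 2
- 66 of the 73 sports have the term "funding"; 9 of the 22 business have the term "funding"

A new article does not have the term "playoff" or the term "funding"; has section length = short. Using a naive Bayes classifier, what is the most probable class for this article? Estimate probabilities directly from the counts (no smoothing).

sports: (73/95) × (46/73) × (7/73) × (7/73) ≈ 0.0044523
business: (22/95) × (18/22) × (5/22) × (13/22) ≈ 0.0254458
Highest score → business.

business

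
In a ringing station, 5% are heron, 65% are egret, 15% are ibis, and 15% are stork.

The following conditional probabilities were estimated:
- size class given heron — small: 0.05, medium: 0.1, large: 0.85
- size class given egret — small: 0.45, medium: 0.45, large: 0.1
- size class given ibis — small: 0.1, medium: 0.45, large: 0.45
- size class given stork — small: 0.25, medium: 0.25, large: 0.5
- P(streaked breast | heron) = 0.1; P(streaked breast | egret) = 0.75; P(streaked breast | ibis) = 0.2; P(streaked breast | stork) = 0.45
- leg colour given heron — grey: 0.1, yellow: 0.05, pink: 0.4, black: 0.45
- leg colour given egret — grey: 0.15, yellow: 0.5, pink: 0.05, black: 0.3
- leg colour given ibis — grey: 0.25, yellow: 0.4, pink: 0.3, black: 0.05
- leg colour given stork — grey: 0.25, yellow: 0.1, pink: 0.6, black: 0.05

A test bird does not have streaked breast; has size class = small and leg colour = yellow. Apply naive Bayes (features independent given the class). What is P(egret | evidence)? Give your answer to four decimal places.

0.8398

heron: 0.05 × 0.05 × (1−0.1) × 0.05 = 0.0001125
egret: 0.65 × 0.45 × (1−0.75) × 0.5 = 0.0365625
ibis: 0.15 × 0.1 × (1−0.2) × 0.4 = 0.0048
stork: 0.15 × 0.25 × (1−0.45) × 0.1 = 0.0020625
P(egret | x) = 0.0365625 / 0.0435375 ≈ 0.8398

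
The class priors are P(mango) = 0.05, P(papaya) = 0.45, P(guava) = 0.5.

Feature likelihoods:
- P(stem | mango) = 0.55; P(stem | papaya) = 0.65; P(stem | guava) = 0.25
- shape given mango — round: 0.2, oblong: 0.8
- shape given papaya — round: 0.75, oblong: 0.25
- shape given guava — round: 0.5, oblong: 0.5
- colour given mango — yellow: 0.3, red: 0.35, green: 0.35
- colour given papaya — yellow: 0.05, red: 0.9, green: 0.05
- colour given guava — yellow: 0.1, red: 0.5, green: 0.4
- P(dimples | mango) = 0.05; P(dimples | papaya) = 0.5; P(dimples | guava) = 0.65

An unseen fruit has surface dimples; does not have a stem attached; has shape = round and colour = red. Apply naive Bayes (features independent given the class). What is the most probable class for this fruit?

guava

mango: 0.05 × (1−0.55) × 0.2 × 0.35 × 0.05 = 0.00007875
papaya: 0.45 × (1−0.65) × 0.75 × 0.9 × 0.5 = 0.05315625
guava: 0.5 × (1−0.25) × 0.5 × 0.5 × 0.65 = 0.0609375
Highest score → guava.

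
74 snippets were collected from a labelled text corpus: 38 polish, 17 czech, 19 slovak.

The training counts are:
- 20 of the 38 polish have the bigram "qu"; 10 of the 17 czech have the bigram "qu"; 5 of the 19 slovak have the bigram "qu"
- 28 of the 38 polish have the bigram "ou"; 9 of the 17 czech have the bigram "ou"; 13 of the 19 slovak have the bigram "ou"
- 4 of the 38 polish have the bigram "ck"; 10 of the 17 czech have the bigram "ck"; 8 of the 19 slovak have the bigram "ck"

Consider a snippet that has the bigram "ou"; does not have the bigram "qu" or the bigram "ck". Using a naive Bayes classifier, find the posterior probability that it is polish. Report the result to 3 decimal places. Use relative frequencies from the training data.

polish: (38/74) × (18/38) × (28/38) × (34/38) ≈ 0.160365
czech: (17/74) × (7/17) × (9/17) × (7/17) ≈ 0.020621
slovak: (19/74) × (14/19) × (13/19) × (11/19) ≈ 0.074942
P(polish | x) = 0.160365 / 0.255928 ≈ 0.627

0.627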